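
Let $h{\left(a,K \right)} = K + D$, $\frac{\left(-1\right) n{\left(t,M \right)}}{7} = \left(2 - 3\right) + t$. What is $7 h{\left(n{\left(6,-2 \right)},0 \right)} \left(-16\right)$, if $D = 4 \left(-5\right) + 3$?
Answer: $1904$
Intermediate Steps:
$n{\left(t,M \right)} = 7 - 7 t$ ($n{\left(t,M \right)} = - 7 \left(\left(2 - 3\right) + t\right) = - 7 \left(-1 + t\right) = 7 - 7 t$)
$D = -17$ ($D = -20 + 3 = -17$)
$h{\left(a,K \right)} = -17 + K$ ($h{\left(a,K \right)} = K - 17 = -17 + K$)
$7 h{\left(n{\left(6,-2 \right)},0 \right)} \left(-16\right) = 7 \left(-17 + 0\right) \left(-16\right) = 7 \left(-17\right) \left(-16\right) = \left(-119\right) \left(-16\right) = 1904$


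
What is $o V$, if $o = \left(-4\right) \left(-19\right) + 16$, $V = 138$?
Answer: $12696$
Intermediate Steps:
$o = 92$ ($o = 76 + 16 = 92$)
$o V = 92 \cdot 138 = 12696$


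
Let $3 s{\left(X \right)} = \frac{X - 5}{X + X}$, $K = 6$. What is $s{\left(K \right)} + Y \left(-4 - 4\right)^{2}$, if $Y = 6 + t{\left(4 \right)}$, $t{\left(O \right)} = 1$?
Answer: $\frac{16129}{36} \approx 448.03$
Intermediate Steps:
$s{\left(X \right)} = \frac{-5 + X}{6 X}$ ($s{\left(X \right)} = \frac{\left(X - 5\right) \frac{1}{X + X}}{3} = \frac{\left(-5 + X\right) \frac{1}{2 X}}{3} = \frac{\frac{1}{2} \frac{1}{X} \left(-5 + X\right)}{3} = \frac{-5 + X}{6 X}$)
$Y = 7$ ($Y = 6 + 1 = 7$)
$s{\left(K \right)} + Y \left(-4 - 4\right)^{2} = \frac{-5 + 6}{6 \cdot 6} + 7 \left(-4 - 4\right)^{2} = \frac{1}{6} \cdot \frac{1}{6} \cdot 1 + 7 \left(-8\right)^{2} = \frac{1}{36} + 7 \cdot 64 = \frac{1}{36} + 448 = \frac{16129}{36}$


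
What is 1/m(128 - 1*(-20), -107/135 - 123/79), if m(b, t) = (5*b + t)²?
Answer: 113742225/61890349829764 ≈ 1.8378e-6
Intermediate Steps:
m(b, t) = (t + 5*b)²
1/m(128 - 1*(-20), -107/135 - 123/79) = 1/(((-107/135 - 123/79) + 5*(128 - 1*(-20)))²) = 1/(((-107*1/135 - 123*1/79) + 5*(128 + 20))²) = 1/(((-107/135 - 123/79) + 5*148)²) = 1/((-25058/10665 + 740)²) = 1/((7867042/10665)²) = 1/(61890349829764/113742225) = 113742225/61890349829764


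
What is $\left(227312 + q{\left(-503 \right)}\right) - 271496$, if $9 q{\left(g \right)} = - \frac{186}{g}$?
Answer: $- \frac{66673594}{1509} \approx -44184.0$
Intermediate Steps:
$q{\left(g \right)} = - \frac{62}{3 g}$ ($q{\left(g \right)} = \frac{\left(-186\right) \frac{1}{g}}{9} = - \frac{62}{3 g}$)
$\left(227312 + q{\left(-503 \right)}\right) - 271496 = \left(227312 - \frac{62}{3 \left(-503\right)}\right) - 271496 = \left(227312 - - \frac{62}{1509}\right) - 271496 = \left(227312 + \frac{62}{1509}\right) - 271496 = \frac{343013870}{1509} - 271496 = - \frac{66673594}{1509}$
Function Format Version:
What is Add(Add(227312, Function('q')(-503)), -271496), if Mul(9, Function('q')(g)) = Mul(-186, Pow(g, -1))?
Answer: Rational(-66673594, 1509) ≈ -44184.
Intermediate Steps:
Function('q')(g) = Mul(Rational(-62, 3), Pow(g, -1)) (Function('q')(g) = Mul(Rational(1, 9), Mul(-186, Pow(g, -1))) = Mul(Rational(-62, 3), Pow(g, -1)))
Add(Add(227312, Function('q')(-503)), -271496) = Add(Add(227312, Mul(Rational(-62, 3), Pow(-503, -1))), -271496) = Add(Add(227312, Mul(Rational(-62, 3), Rational(-1, 503))), -271496) = Add(Add(227312, Rational(62, 1509)), -271496) = Add(Rational(343013870, 1509), -271496) = Rational(-66673594, 1509)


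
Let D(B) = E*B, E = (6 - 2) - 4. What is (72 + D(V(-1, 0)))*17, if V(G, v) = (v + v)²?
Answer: 1224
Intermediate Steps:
E = 0 (E = 4 - 4 = 0)
V(G, v) = 4*v² (V(G, v) = (2*v)² = 4*v²)
D(B) = 0 (D(B) = 0*B = 0)
(72 + D(V(-1, 0)))*17 = (72 + 0)*17 = 72*17 = 1224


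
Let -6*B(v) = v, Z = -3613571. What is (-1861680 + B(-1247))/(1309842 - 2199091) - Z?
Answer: 19280197557907/5335494 ≈ 3.6136e+6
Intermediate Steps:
B(v) = -v/6
(-1861680 + B(-1247))/(1309842 - 2199091) - Z = (-1861680 - ⅙*(-1247))/(1309842 - 2199091) - 1*(-3613571) = (-1861680 + 1247/6)/(-889249) + 3613571 = -11168833/6*(-1/889249) + 3613571 = 11168833/5335494 + 3613571 = 19280197557907/5335494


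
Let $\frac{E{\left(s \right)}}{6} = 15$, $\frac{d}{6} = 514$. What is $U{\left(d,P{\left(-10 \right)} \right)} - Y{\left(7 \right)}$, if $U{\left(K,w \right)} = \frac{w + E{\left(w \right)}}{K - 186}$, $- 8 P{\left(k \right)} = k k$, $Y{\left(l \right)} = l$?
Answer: $- \frac{40417}{5796} \approx -6.9733$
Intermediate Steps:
$d = 3084$ ($d = 6 \cdot 514 = 3084$)
$E{\left(s \right)} = 90$ ($E{\left(s \right)} = 6 \cdot 15 = 90$)
$P{\left(k \right)} = - \frac{k^{2}}{8}$ ($P{\left(k \right)} = - \frac{k k}{8} = - \frac{k^{2}}{8}$)
$U{\left(K,w \right)} = \frac{90 + w}{-186 + K}$ ($U{\left(K,w \right)} = \frac{w + 90}{K - 186} = \frac{90 + w}{-186 + K}$)
$U{\left(d,P{\left(-10 \right)} \right)} - Y{\left(7 \right)} = \frac{90 - \frac{\left(-10\right)^{2}}{8}}{-186 + 3084} - 7 = \frac{90 - \frac{25}{2}}{2898} - 7 = \frac{1}{2898} \cdot \frac{155}{2} - 7 = \frac{155}{5796} - 7 = - \frac{40417}{5796}$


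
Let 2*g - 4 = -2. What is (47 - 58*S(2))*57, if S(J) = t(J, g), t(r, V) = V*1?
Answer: -627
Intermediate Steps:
g = 1 (g = 2 + (1/2)*(-2) = 2 - 1 = 1)
t(r, V) = V
S(J) = 1
(47 - 58*S(2))*57 = (47 - 58*1)*57 = (47 - 58)*57 = -11*57 = -627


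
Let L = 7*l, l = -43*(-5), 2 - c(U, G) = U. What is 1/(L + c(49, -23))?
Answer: 1/1458 ≈ 0.00068587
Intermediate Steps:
c(U, G) = 2 - U
l = 215
L = 1505 (L = 7*215 = 1505)
1/(L + c(49, -23)) = 1/(1505 + (2 - 1*49)) = 1/(1505 + (2 - 49)) = 1/(1505 - 47) = 1/1458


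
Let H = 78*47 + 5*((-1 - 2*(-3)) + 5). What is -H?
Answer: -3716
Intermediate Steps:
H = 3716 (H = 3666 + 5*((-1 + 6) + 5) = 3666 + 5*(5 + 5) = 3666 + 5*10 = 3666 + 50 = 3716)
-H = -1*3716 = -3716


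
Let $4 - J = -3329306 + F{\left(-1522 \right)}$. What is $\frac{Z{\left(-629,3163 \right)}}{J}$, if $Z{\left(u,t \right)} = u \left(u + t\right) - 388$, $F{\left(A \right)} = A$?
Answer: $- \frac{797137}{1665416} \approx -0.47864$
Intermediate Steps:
$Z{\left(u,t \right)} = -388 + u \left(t + u\right)$ ($Z{\left(u,t \right)} = u \left(t + u\right) - 388 = -388 + u \left(t + u\right)$)
$J = 3330832$ ($J = 4 - \left(-3329306 - 1522\right) = 4 - -3330828 = 4 + 3330828 = 3330832$)
$\frac{Z{\left(-629,3163 \right)}}{J} = \frac{-388 + \left(-629\right)^{2} + 3163 \left(-629\right)}{3330832} = \left(-388 + 395641 - 1989527\right) \frac{1}{3330832} = \left(-1594274\right) \frac{1}{3330832} = - \frac{797137}{1665416}$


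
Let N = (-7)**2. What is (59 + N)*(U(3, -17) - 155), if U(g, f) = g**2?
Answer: -15768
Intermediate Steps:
N = 49
(59 + N)*(U(3, -17) - 155) = (59 + 49)*(3**2 - 155) = 108*(9 - 155) = 108*(-146) = -15768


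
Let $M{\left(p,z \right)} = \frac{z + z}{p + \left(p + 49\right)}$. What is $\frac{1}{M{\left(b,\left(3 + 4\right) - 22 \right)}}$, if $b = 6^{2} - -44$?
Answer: $- \frac{209}{30} \approx -6.9667$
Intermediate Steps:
$b = 80$ ($b = 36 + 44 = 80$)
$M{\left(p,z \right)} = \frac{2 z}{49 + 2 p}$ ($M{\left(p,z \right)} = \frac{2 z}{p + \left(49 + p\right)} = \frac{2 z}{49 + 2 p}$)
$\frac{1}{M{\left(b,\left(3 + 4\right) - 22 \right)}} = \frac{1}{2 \left(\left(3 + 4\right) - 22\right) \frac{1}{49 + 2 \cdot 80}} = \frac{1}{2 \left(7 - 22\right) \frac{1}{49 + 160}} = \frac{1}{2 \left(-15\right) \frac{1}{209}} = \frac{1}{- \frac{30}{209}} = - \frac{209}{30}$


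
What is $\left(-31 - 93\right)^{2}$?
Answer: $15376$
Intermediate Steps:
$\left(-31 - 93\right)^{2} = \left(-124\right)^{2} = 15376$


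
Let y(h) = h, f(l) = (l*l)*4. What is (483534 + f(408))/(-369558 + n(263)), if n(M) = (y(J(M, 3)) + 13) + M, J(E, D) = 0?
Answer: -191565/61547 ≈ -3.1125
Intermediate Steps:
f(l) = 4*l² (f(l) = l²*4 = 4*l²)
n(M) = 13 + M (n(M) = (0 + 13) + M = 13 + M)
(483534 + f(408))/(-369558 + n(263)) = (483534 + 4*408²)/(-369558 + (13 + 263)) = (483534 + 4*166464)/(-369558 + 276) = (483534 + 665856)/(-369282) = 1149390*(-1/369282) = -191565/61547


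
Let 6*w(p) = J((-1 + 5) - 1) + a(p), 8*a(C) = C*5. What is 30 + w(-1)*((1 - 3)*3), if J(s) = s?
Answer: 221/8 ≈ 27.625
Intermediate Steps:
a(C) = 5*C/8 (a(C) = (C*5)/8 = (5*C)/8 = 5*C/8)
w(p) = 1/2 + 5*p/48 (w(p) = (((-1 + 5) - 1) + 5*p/8)/6 = ((4 - 1) + 5*p/8)/6 = (3 + 5*p/8)/6 = 1/2 + 5*p/48)
30 + w(-1)*((1 - 3)*3) = 30 + (1/2 + (5/48)*(-1))*((1 - 3)*3) = 30 + (1/2 - 5/48)*(-2*3) = 30 + (19/48)*(-6) = 30 - 19/8 = 221/8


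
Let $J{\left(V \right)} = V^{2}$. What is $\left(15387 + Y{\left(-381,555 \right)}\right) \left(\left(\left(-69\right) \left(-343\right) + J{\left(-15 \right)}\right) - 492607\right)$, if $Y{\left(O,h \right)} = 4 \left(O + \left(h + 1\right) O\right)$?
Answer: $390665046915$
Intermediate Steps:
$Y{\left(O,h \right)} = 4 O + 4 O \left(1 + h\right)$ ($Y{\left(O,h \right)} = 4 \left(O + \left(1 + h\right) O\right) = 4 \left(O + O \left(1 + h\right)\right) = 4 O + 4 O \left(1 + h\right)$)
$\left(15387 + Y{\left(-381,555 \right)}\right) \left(\left(\left(-69\right) \left(-343\right) + J{\left(-15 \right)}\right) - 492607\right) = \left(15387 + 4 \left(-381\right) \left(2 + 555\right)\right) \left(\left(\left(-69\right) \left(-343\right) + \left(-15\right)^{2}\right) - 492607\right) = \left(15387 + 4 \left(-381\right) 557\right) \left(\left(23667 + 225\right) - 492607\right) = \left(15387 - 848868\right) \left(23892 - 492607\right) = \left(-833481\right) \left(-468715\right) = 390665046915$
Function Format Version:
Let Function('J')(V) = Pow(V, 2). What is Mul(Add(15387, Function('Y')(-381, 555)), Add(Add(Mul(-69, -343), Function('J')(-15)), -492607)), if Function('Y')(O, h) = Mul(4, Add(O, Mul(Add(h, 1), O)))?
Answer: 390665046915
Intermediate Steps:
Function('Y')(O, h) = Add(Mul(4, O), Mul(4, O, Add(1, h))) (Function('Y')(O, h) = Mul(4, Add(O, Mul(Add(1, h), O))) = Mul(4, Add(O, Mul(O, Add(1, h)))) = Add(Mul(4, O), Mul(4, O, Add(1, h))))
Mul(Add(15387, Function('Y')(-381, 555)), Add(Add(Mul(-69, -343), Function('J')(-15)), -492607)) = Mul(Add(15387, Mul(4, -381, Add(2, 555))), Add(Add(Mul(-69, -343), Pow(-15, 2)), -492607)) = Mul(Add(15387, Mul(4, -381, 557)), Add(Add(23667, 225), -492607)) = Mul(Add(15387, -848868), Add(23892, -492607)) = Mul(-833481, -468715) = 390665046915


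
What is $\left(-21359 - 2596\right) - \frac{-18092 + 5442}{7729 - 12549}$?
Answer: $- \frac{11547575}{482} \approx -23958.0$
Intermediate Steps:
$\left(-21359 - 2596\right) - \frac{-18092 + 5442}{7729 - 12549} = \left(-21359 - 2596\right) - - \frac{12650}{-4820} = -23955 - \left(-12650\right) \left(- \frac{1}{4820}\right) = -23955 - \frac{1265}{482} = - \frac{11547575}{482}$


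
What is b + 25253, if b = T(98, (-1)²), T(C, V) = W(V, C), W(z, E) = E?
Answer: 25351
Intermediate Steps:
T(C, V) = C
b = 98
b + 25253 = 98 + 25253 = 25351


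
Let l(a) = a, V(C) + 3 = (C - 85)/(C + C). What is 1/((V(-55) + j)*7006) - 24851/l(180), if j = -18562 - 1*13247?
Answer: -7615357550161/55159323930 ≈ -138.06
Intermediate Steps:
V(C) = -3 + (-85 + C)/(2*C) (V(C) = -3 + (C - 85)/(C + C) = -3 + (-85 + C)/((2*C)) = -3 + (-85 + C)*(1/(2*C)) = -3 + (-85 + C)/(2*C))
j = -31809 (j = -18562 - 13247 = -31809)
1/((V(-55) + j)*7006) - 24851/l(180) = 1/((5/2)*(-17 - 1*(-55))/(-55) - 31809*7006) - 24851/180 = (1/7006)/((5/2)*(-1/55)*(-17 + 55) - 31809) - 24851*1/180 = (1/7006)/((5/2)*(-1/55)*38 - 31809) - 24851/180 = (1/7006)/(-19/11 - 31809) - 24851/180 = (1/7006)/(-349918/11) - 24851/180 = -11/349918*1/7006 - 24851/180 = -11/2451525508 - 24851/180 = -7615357550161/55159323930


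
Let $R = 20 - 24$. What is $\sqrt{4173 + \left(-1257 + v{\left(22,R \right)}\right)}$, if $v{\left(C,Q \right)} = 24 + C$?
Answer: $\sqrt{2962} \approx 54.424$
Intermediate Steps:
$R = -4$ ($R = 20 - 24 = -4$)
$\sqrt{4173 + \left(-1257 + v{\left(22,R \right)}\right)} = \sqrt{4173 + \left(-1257 + \left(24 + 22\right)\right)} = \sqrt{4173 + \left(-1257 + 46\right)} = \sqrt{4173 - 1211} = \sqrt{2962}$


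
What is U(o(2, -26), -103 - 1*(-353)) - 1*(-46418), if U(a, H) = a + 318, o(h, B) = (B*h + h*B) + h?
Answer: 46634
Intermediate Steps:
o(h, B) = h + 2*B*h (o(h, B) = (B*h + B*h) + h = 2*B*h + h = h + 2*B*h)
U(a, H) = 318 + a
U(o(2, -26), -103 - 1*(-353)) - 1*(-46418) = (318 + 2*(1 + 2*(-26))) - 1*(-46418) = (318 + 2*(1 - 52)) + 46418 = (318 + 2*(-51)) + 46418 = (318 - 102) + 46418 = 216 + 46418 = 46634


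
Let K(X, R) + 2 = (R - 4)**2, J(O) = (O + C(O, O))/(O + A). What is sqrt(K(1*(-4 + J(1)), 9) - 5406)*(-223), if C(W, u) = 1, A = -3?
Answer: -223*I*sqrt(5383) ≈ -16361.0*I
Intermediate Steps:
J(O) = (1 + O)/(-3 + O) (J(O) = (O + 1)/(O - 3) = (1 + O)/(-3 + O))
K(X, R) = -2 + (-4 + R)**2 (K(X, R) = -2 + (R - 4)**2 = -2 + (-4 + R)**2)
sqrt(K(1*(-4 + J(1)), 9) - 5406)*(-223) = sqrt((-2 + (-4 + 9)**2) - 5406)*(-223) = sqrt((-2 + 5**2) - 5406)*(-223) = sqrt((-2 + 25) - 5406)*(-223) = sqrt(23 - 5406)*(-223) = sqrt(-5383)*(-223) = (I*sqrt(5383))*(-223) = -223*I*sqrt(5383)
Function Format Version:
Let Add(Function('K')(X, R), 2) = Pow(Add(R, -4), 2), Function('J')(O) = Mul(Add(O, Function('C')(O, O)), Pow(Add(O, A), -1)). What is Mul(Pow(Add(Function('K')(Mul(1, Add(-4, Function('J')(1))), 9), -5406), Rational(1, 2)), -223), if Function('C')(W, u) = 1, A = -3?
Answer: Mul(-223, I, Pow(5383, Rational(1, 2))) ≈ Mul(-16361., I)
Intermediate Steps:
Function('J')(O) = Mul(Pow(Add(-3, O), -1), Add(1, O)) (Function('J')(O) = Mul(Add(O, 1), Pow(Add(O, -3), -1)) = Mul(Add(1, O), Pow(Add(-3, O), -1)) = Mul(Pow(Add(-3, O), -1), Add(1, O)))
Function('K')(X, R) = Add(-2, Pow(Add(-4, R), 2)) (Function('K')(X, R) = Add(-2, Pow(Add(R, -4), 2)) = Add(-2, Pow(Add(-4, R), 2)))
Mul(Pow(Add(Function('K')(Mul(1, Add(-4, Function('J')(1))), 9), -5406), Rational(1, 2)), -223) = Mul(Pow(Add(Add(-2, Pow(Add(-4, 9), 2)), -5406), Rational(1, 2)), -223) = Mul(Pow(Add(Add(-2, Pow(5, 2)), -5406), Rational(1, 2)), -223) = Mul(Pow(Add(Add(-2, 25), -5406), Rational(1, 2)), -223) = Mul(Pow(Add(23, -5406), Rational(1, 2)), -223) = Mul(Pow(-5383, Rational(1, 2)), -223) = Mul(Mul(I, Pow(5383, Rational(1, 2))), -223) = Mul(-223, I, Pow(5383, Rational(1, 2)))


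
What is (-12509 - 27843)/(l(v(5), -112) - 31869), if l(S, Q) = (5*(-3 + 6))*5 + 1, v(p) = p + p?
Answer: 40352/31793 ≈ 1.2692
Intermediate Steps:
v(p) = 2*p
l(S, Q) = 76 (l(S, Q) = (5*3)*5 + 1 = 15*5 + 1 = 75 + 1 = 76)
(-12509 - 27843)/(l(v(5), -112) - 31869) = (-12509 - 27843)/(76 - 31869) = -40352/(-31793) = -40352*(-1/31793) = 40352/31793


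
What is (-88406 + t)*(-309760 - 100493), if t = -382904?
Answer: 193356341430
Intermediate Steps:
(-88406 + t)*(-309760 - 100493) = (-88406 - 382904)*(-309760 - 100493) = -471310*(-410253) = 193356341430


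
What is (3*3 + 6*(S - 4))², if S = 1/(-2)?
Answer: 324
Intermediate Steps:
S = -½ ≈ -0.50000
(3*3 + 6*(S - 4))² = (3*3 + 6*(-½ - 4))² = (9 + 6*(-9/2))² = (9 - 27)² = (-18)² = 324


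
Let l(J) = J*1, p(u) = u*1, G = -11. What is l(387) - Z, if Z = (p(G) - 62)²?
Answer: -4942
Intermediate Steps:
p(u) = u
l(J) = J
Z = 5329 (Z = (-11 - 62)² = (-73)² = 5329)
l(387) - Z = 387 - 1*5329 = 387 - 5329 = -4942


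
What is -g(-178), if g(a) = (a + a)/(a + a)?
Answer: -1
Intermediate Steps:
g(a) = 1 (g(a) = (2*a)/((2*a)) = (2*a)*(1/(2*a)) = 1)
-g(-178) = -1*1 = -1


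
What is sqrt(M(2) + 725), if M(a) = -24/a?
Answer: sqrt(713) ≈ 26.702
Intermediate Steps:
sqrt(M(2) + 725) = sqrt(-24/2 + 725) = sqrt(-24*1/2 + 725) = sqrt(-12 + 725) = sqrt(713)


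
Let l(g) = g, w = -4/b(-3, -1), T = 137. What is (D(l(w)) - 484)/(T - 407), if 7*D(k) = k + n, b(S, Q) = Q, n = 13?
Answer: 3371/1890 ≈ 1.7836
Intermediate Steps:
w = 4 (w = -4/(-1) = -4*(-1) = 4)
D(k) = 13/7 + k/7 (D(k) = (k + 13)/7 = (13 + k)/7 = 13/7 + k/7)
(D(l(w)) - 484)/(T - 407) = ((13/7 + (⅐)*4) - 484)/(137 - 407) = ((13/7 + 4/7) - 484)/(-270) = (17/7 - 484)*(-1/270) = -3371/7*(-1/270) = 3371/1890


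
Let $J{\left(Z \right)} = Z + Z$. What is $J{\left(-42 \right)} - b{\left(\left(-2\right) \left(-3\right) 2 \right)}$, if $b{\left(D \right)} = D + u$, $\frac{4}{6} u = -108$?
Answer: $66$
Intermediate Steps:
$u = -162$ ($u = \frac{3}{2} \left(-108\right) = -162$)
$J{\left(Z \right)} = 2 Z$
$b{\left(D \right)} = -162 + D$ ($b{\left(D \right)} = D - 162 = -162 + D$)
$J{\left(-42 \right)} - b{\left(\left(-2\right) \left(-3\right) 2 \right)} = 2 \left(-42\right) - \left(-162 + \left(-2\right) \left(-3\right) 2\right) = -84 - \left(-162 + 6 \cdot 2\right) = -84 - \left(-162 + 12\right) = -84 - -150 = -84 + 150 = 66$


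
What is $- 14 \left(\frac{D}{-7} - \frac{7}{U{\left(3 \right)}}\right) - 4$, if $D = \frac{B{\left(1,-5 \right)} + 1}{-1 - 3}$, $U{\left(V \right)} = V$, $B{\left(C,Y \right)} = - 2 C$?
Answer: $\frac{175}{6} \approx 29.167$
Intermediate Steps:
$D = \frac{1}{4}$ ($D = \frac{\left(-2\right) 1 + 1}{-1 - 3} = \frac{-2 + 1}{-4} = \left(-1\right) \left(- \frac{1}{4}\right) = \frac{1}{4} \approx 0.25$)
$- 14 \left(\frac{D}{-7} - \frac{7}{U{\left(3 \right)}}\right) - 4 = - 14 \left(\frac{1}{4 \left(-7\right)} - \frac{7}{3}\right) - 4 = - 14 \left(\frac{1}{4} \left(- \frac{1}{7}\right) - \frac{7}{3}\right) - 4 = - 14 \left(- \frac{1}{28} - \frac{7}{3}\right) - 4 = \left(-14\right) \left(- \frac{199}{84}\right) - 4 = \frac{199}{6} - 4 = \frac{175}{6}$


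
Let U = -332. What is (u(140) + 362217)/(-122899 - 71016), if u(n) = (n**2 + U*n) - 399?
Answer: -334938/193915 ≈ -1.7272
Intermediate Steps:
u(n) = -399 + n**2 - 332*n (u(n) = (n**2 - 332*n) - 399 = -399 + n**2 - 332*n)
(u(140) + 362217)/(-122899 - 71016) = ((-399 + 140**2 - 332*140) + 362217)/(-122899 - 71016) = ((-399 + 19600 - 46480) + 362217)/(-193915) = (-27279 + 362217)*(-1/193915) = 334938*(-1/193915) = -334938/193915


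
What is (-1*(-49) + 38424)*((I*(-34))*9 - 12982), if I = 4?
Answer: -546547438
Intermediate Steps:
(-1*(-49) + 38424)*((I*(-34))*9 - 12982) = (-1*(-49) + 38424)*((4*(-34))*9 - 12982) = (49 + 38424)*(-136*9 - 12982) = 38473*(-1224 - 12982) = 38473*(-14206) = -546547438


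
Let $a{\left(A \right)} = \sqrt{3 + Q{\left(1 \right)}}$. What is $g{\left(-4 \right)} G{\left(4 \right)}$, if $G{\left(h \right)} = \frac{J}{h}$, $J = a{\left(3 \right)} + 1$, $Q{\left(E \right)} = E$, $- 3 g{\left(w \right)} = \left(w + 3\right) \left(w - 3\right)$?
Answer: $- \frac{7}{4} \approx -1.75$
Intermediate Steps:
$g{\left(w \right)} = - \frac{\left(-3 + w\right) \left(3 + w\right)}{3}$ ($g{\left(w \right)} = - \frac{\left(w + 3\right) \left(w - 3\right)}{3} = - \frac{\left(3 + w\right) \left(-3 + w\right)}{3} = - \frac{\left(-3 + w\right) \left(3 + w\right)}{3}$)
$a{\left(A \right)} = 2$ ($a{\left(A \right)} = \sqrt{3 + 1} = \sqrt{4} = 2$)
$J = 3$ ($J = 2 + 1 = 3$)
$G{\left(h \right)} = \frac{3}{h}$
$g{\left(-4 \right)} G{\left(4 \right)} = \left(3 - \frac{\left(-4\right)^{2}}{3}\right) \frac{3}{4} = \left(3 - \frac{16}{3}\right) 3 \cdot \frac{1}{4} = \left(3 - \frac{16}{3}\right) \frac{3}{4} = \left(- \frac{7}{3}\right) \frac{3}{4} = - \frac{7}{4}$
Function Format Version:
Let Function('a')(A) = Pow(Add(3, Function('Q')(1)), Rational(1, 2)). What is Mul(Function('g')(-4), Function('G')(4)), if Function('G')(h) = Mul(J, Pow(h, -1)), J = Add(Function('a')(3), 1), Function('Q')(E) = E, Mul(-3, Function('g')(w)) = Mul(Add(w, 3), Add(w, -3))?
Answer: Rational(-7, 4) ≈ -1.7500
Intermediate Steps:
Function('g')(w) = Mul(Rational(-1, 3), Add(-3, w), Add(3, w)) (Function('g')(w) = Mul(Rational(-1, 3), Mul(Add(w, 3), Add(w, -3))) = Mul(Rational(-1, 3), Mul(Add(3, w), Add(-3, w))) = Mul(Rational(-1, 3), Mul(Add(-3, w), Add(3, w))) = Mul(Rational(-1, 3), Add(-3, w), Add(3, w)))
Function('a')(A) = 2 (Function('a')(A) = Pow(Add(3, 1), Rational(1, 2)) = Pow(4, Rational(1, 2)) = 2)
J = 3 (J = Add(2, 1) = 3)
Function('G')(h) = Mul(3, Pow(h, -1))
Mul(Function('g')(-4), Function('G')(4)) = Mul(Add(3, Mul(Rational(-1, 3), Pow(-4, 2))), Mul(3, Pow(4, -1))) = Mul(Add(3, Mul(Rational(-1, 3), 16)), Mul(3, Rational(1, 4))) = Mul(Add(3, Rational(-16, 3)), Rational(3, 4)) = Mul(Rational(-7, 3), Rational(3, 4)) = Rational(-7, 4)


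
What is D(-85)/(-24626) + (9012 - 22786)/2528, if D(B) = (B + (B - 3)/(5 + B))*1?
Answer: -423733031/77818160 ≈ -5.4452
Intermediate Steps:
D(B) = B + (-3 + B)/(5 + B) (D(B) = (B + (-3 + B)/(5 + B))*1 = B + (-3 + B)/(5 + B))
D(-85)/(-24626) + (9012 - 22786)/2528 = ((-3 + (-85)² + 6*(-85))/(5 - 85))/(-24626) + (9012 - 22786)/2528 = ((-3 + 7225 - 510)/(-80))*(-1/24626) - 13774*1/2528 = -1/80*6712*(-1/24626) - 6887/1264 = -839/10*(-1/24626) - 6887/1264 = 839/246260 - 6887/1264 = -423733031/77818160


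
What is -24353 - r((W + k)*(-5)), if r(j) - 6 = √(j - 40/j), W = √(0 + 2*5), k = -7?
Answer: -24359 - √(287 - 70*√10)/√(7 - √10) ≈ -24363.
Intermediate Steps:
W = √10 (W = √(0 + 10) = √10 ≈ 3.1623)
r(j) = 6 + √(j - 40/j)
-24353 - r((W + k)*(-5)) = -24353 - (6 + √((√10 - 7)*(-5) - 40*(-1/(5*(√10 - 7))))) = -24353 - (6 + √((-7 + √10)*(-5) - 40*(-1/(5*(-7 + √10))))) = -24353 - (6 + √((35 - 5*√10) - 40/(35 - 5*√10))) = -24353 - (6 + √(35 - 40/(35 - 5*√10) - 5*√10)) = -24353 + (-6 - √(35 - 40/(35 - 5*√10) - 5*√10)) = -24359 - √(35 - 40/(35 - 5*√10) - 5*√10)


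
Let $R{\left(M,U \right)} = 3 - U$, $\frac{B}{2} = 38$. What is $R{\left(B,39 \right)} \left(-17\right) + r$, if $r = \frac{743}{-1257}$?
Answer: $\frac{768541}{1257} \approx 611.41$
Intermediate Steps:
$r = - \frac{743}{1257}$ ($r = 743 \left(- \frac{1}{1257}\right) = - \frac{743}{1257} \approx -0.59109$)
$B = 76$ ($B = 2 \cdot 38 = 76$)
$R{\left(B,39 \right)} \left(-17\right) + r = \left(3 - 39\right) \left(-17\right) - \frac{743}{1257} = \left(-36\right) \left(-17\right) - \frac{743}{1257} = 612 - \frac{743}{1257} = \frac{768541}{1257}$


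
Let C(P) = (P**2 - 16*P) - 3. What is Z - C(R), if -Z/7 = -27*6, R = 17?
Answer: 1120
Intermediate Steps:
C(P) = -3 + P**2 - 16*P
Z = 1134 (Z = -(-189)*6 = -7*(-162) = 1134)
Z - C(R) = 1134 - (-3 + 17**2 - 16*17) = 1134 - (-3 + 289 - 272) = 1134 - 1*14 = 1134 - 14 = 1120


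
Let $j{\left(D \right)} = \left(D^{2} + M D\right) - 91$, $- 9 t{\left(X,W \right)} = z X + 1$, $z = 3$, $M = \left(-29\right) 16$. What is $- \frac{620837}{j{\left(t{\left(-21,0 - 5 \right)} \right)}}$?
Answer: $\frac{50287797}{262439} \approx 191.62$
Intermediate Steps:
$M = -464$
$t{\left(X,W \right)} = - \frac{1}{9} - \frac{X}{3}$ ($t{\left(X,W \right)} = - \frac{3 X + 1}{9} = - \frac{1 + 3 X}{9} = - \frac{1}{9} - \frac{X}{3}$)
$j{\left(D \right)} = -91 + D^{2} - 464 D$ ($j{\left(D \right)} = \left(D^{2} - 464 D\right) - 91 = -91 + D^{2} - 464 D$)
$- \frac{620837}{j{\left(t{\left(-21,0 - 5 \right)} \right)}} = - \frac{620837}{-91 + \left(- \frac{1}{9} - -7\right)^{2} - 464 \left(- \frac{1}{9} - -7\right)} = - \frac{620837}{-91 + \left(- \frac{1}{9} + 7\right)^{2} - 464 \left(- \frac{1}{9} + 7\right)} = - \frac{620837}{-91 + \left(\frac{62}{9}\right)^{2} - \frac{28768}{9}} = - \frac{620837}{-91 + \frac{3844}{81} - \frac{28768}{9}} = - \frac{620837}{- \frac{262439}{81}} = \left(-620837\right) \left(- \frac{81}{262439}\right) = \frac{50287797}{262439}$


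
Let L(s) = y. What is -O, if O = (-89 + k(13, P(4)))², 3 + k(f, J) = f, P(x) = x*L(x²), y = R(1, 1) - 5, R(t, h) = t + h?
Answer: -6241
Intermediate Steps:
R(t, h) = h + t
y = -3 (y = (1 + 1) - 5 = 2 - 5 = -3)
L(s) = -3
P(x) = -3*x (P(x) = x*(-3) = -3*x)
k(f, J) = -3 + f
O = 6241 (O = (-89 + (-3 + 13))² = (-89 + 10)² = (-79)² = 6241)
-O = -1*6241 = -6241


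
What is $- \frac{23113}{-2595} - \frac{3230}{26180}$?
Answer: $\frac{3510097}{399630} \approx 8.7834$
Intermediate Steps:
$- \frac{23113}{-2595} - \frac{3230}{26180} = \left(-23113\right) \left(- \frac{1}{2595}\right) - \frac{19}{154} = \frac{23113}{2595} - \frac{19}{154} = \frac{3510097}{399630}$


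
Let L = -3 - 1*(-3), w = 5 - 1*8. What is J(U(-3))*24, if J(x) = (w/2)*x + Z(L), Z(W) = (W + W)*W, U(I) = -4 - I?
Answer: 36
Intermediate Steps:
w = -3 (w = 5 - 8 = -3)
L = 0 (L = -3 + 3 = 0)
Z(W) = 2*W**2 (Z(W) = (2*W)*W = 2*W**2)
J(x) = -3*x/2 (J(x) = (-3/2)*x + 2*0**2 = (-3*1/2)*x + 2*0 = -3*x/2 + 0 = -3*x/2)
J(U(-3))*24 = -3*(-4 - 1*(-3))/2*24 = -3*(-4 + 3)/2*24 = -3/2*(-1)*24 = (3/2)*24 = 36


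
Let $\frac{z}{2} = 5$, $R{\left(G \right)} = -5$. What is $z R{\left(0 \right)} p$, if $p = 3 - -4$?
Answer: $-350$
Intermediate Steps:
$p = 7$ ($p = 3 + 4 = 7$)
$z = 10$ ($z = 2 \cdot 5 = 10$)
$z R{\left(0 \right)} p = 10 \left(-5\right) 7 = \left(-50\right) 7 = -350$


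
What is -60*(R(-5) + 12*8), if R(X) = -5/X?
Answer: -5820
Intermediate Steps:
-60*(R(-5) + 12*8) = -60*(-5/(-5) + 12*8) = -60*(-5*(-1/5) + 96) = -60*(1 + 96) = -60*97 = -5820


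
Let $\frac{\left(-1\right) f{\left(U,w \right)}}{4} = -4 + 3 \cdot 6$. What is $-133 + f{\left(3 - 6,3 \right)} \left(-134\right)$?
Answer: $7371$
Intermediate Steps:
$f{\left(U,w \right)} = -56$ ($f{\left(U,w \right)} = - 4 \left(-4 + 3 \cdot 6\right) = - 4 \left(-4 + 18\right) = \left(-4\right) 14 = -56$)
$-133 + f{\left(3 - 6,3 \right)} \left(-134\right) = -133 - -7504 = -133 + 7504 = 7371$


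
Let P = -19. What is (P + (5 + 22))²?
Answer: 64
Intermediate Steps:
(P + (5 + 22))² = (-19 + (5 + 22))² = (-19 + 27)² = 8² = 64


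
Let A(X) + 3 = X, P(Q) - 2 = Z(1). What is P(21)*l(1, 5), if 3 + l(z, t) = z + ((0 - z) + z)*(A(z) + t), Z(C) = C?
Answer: -6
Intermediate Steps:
P(Q) = 3 (P(Q) = 2 + 1 = 3)
A(X) = -3 + X
l(z, t) = -3 + z (l(z, t) = -3 + (z + ((0 - z) + z)*((-3 + z) + t)) = -3 + (z + (-z + z)*(-3 + t + z)) = -3 + (z + 0*(-3 + t + z)) = -3 + (z + 0) = -3 + z)
P(21)*l(1, 5) = 3*(-3 + 1) = 3*(-2) = -6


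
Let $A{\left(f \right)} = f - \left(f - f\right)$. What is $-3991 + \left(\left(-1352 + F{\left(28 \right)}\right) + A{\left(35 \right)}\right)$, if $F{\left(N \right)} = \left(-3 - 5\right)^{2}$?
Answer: $-5244$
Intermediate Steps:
$A{\left(f \right)} = f$ ($A{\left(f \right)} = f - 0 = f + 0 = f$)
$F{\left(N \right)} = 64$ ($F{\left(N \right)} = \left(-8\right)^{2} = 64$)
$-3991 + \left(\left(-1352 + F{\left(28 \right)}\right) + A{\left(35 \right)}\right) = -3991 + \left(\left(-1352 + 64\right) + 35\right) = -3991 + \left(-1288 + 35\right) = -3991 - 1253 = -5244$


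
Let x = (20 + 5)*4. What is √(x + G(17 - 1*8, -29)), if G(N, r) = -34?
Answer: √66 ≈ 8.1240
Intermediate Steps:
x = 100 (x = 25*4 = 100)
√(x + G(17 - 1*8, -29)) = √(100 - 34) = √66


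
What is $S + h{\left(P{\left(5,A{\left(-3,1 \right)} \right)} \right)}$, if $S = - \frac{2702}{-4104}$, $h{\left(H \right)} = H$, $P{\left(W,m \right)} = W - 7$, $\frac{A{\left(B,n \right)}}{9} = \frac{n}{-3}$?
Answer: $- \frac{2753}{2052} \approx -1.3416$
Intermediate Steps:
$A{\left(B,n \right)} = - 3 n$ ($A{\left(B,n \right)} = 9 \frac{n}{-3} = 9 n \left(- \frac{1}{3}\right) = 9 \left(- \frac{n}{3}\right) = - 3 n$)
$P{\left(W,m \right)} = -7 + W$
$S = \frac{1351}{2052}$ ($S = \left(-2702\right) \left(- \frac{1}{4104}\right) = \frac{1351}{2052} \approx 0.65838$)
$S + h{\left(P{\left(5,A{\left(-3,1 \right)} \right)} \right)} = \frac{1351}{2052} + \left(-7 + 5\right) = \frac{1351}{2052} - 2 = - \frac{2753}{2052}$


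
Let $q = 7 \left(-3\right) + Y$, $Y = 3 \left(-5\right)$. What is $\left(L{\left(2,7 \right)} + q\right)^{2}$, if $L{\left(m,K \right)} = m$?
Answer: $1156$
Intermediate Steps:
$Y = -15$
$q = -36$ ($q = 7 \left(-3\right) - 15 = -21 - 15 = -36$)
$\left(L{\left(2,7 \right)} + q\right)^{2} = \left(2 - 36\right)^{2} = \left(-34\right)^{2} = 1156$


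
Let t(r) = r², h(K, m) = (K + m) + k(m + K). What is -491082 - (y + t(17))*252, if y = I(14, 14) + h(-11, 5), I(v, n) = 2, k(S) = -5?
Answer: -561642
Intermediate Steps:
h(K, m) = -5 + K + m (h(K, m) = (K + m) - 5 = -5 + K + m)
y = -9 (y = 2 + (-5 - 11 + 5) = 2 - 11 = -9)
-491082 - (y + t(17))*252 = -491082 - (-9 + 17²)*252 = -491082 - (-9 + 289)*252 = -491082 - 280*252 = -491082 - 1*70560 = -491082 - 70560 = -561642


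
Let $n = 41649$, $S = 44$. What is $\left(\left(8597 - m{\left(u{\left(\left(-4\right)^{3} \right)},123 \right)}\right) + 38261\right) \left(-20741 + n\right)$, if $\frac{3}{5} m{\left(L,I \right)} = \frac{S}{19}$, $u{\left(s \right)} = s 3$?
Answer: $\frac{55838702888}{57} \approx 9.7963 \cdot 10^{8}$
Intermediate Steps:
$u{\left(s \right)} = 3 s$
$m{\left(L,I \right)} = \frac{220}{57}$ ($m{\left(L,I \right)} = \frac{5 \cdot \frac{44}{19}}{3} = \frac{5 \cdot 44 \cdot \frac{1}{19}}{3} = \frac{5}{3} \cdot \frac{44}{19} = \frac{220}{57}$)
$\left(\left(8597 - m{\left(u{\left(\left(-4\right)^{3} \right)},123 \right)}\right) + 38261\right) \left(-20741 + n\right) = \left(\left(8597 - \frac{220}{57}\right) + 38261\right) \left(-20741 + 41649\right) = \left(\left(8597 - \frac{220}{57}\right) + 38261\right) 20908 = \left(\frac{489809}{57} + 38261\right) 20908 = \frac{2670686}{57} \cdot 20908 = \frac{55838702888}{57}$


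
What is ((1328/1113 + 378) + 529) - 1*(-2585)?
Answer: 3887924/1113 ≈ 3493.2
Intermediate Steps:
((1328/1113 + 378) + 529) - 1*(-2585) = ((1328*(1/1113) + 378) + 529) + 2585 = ((1328/1113 + 378) + 529) + 2585 = (422042/1113 + 529) + 2585 = 1010819/1113 + 2585 = 3887924/1113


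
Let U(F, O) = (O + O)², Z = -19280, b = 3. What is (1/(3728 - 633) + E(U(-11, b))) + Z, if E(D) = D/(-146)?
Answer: -4356082437/225935 ≈ -19280.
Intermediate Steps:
U(F, O) = 4*O² (U(F, O) = (2*O)² = 4*O²)
E(D) = -D/146 (E(D) = D*(-1/146) = -D/146)
(1/(3728 - 633) + E(U(-11, b))) + Z = (1/(3728 - 633) - 2*3²/73) - 19280 = (1/3095 - 2*9/73) - 19280 = (1/3095 - 1/146*36) - 19280 = (1/3095 - 18/73) - 19280 = -55637/225935 - 19280 = -4356082437/225935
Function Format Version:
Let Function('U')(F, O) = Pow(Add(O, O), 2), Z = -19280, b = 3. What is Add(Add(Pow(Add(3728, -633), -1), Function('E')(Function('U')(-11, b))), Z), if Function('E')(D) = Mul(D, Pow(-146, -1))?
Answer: Rational(-4356082437, 225935) ≈ -19280.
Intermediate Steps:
Function('U')(F, O) = Mul(4, Pow(O, 2)) (Function('U')(F, O) = Pow(Mul(2, O), 2) = Mul(4, Pow(O, 2)))
Function('E')(D) = Mul(Rational(-1, 146), D) (Function('E')(D) = Mul(D, Rational(-1, 146)) = Mul(Rational(-1, 146), D))
Add(Add(Pow(Add(3728, -633), -1), Function('E')(Function('U')(-11, b))), Z) = Add(Add(Pow(Add(3728, -633), -1), Mul(Rational(-1, 146), Mul(4, Pow(3, 2)))), -19280) = Add(Add(Pow(3095, -1), Mul(Rational(-1, 146), Mul(4, 9))), -19280) = Add(Add(Rational(1, 3095), Mul(Rational(-1, 146), 36)), -19280) = Add(Add(Rational(1, 3095), Rational(-18, 73)), -19280) = Add(Rational(-55637, 225935), -19280) = Rational(-4356082437, 225935)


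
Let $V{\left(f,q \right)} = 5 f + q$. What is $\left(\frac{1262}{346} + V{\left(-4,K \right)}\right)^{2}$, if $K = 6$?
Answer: $\frac{3207681}{29929} \approx 107.18$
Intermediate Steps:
$V{\left(f,q \right)} = q + 5 f$
$\left(\frac{1262}{346} + V{\left(-4,K \right)}\right)^{2} = \left(\frac{1262}{346} + \left(6 + 5 \left(-4\right)\right)\right)^{2} = \left(1262 \cdot \frac{1}{346} + \left(6 - 20\right)\right)^{2} = \left(\frac{631}{173} - 14\right)^{2} = \left(- \frac{1791}{173}\right)^{2} = \frac{3207681}{29929}$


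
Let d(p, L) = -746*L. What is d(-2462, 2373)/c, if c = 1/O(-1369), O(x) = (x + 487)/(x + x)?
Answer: -780683778/1369 ≈ -5.7026e+5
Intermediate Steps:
O(x) = (487 + x)/(2*x) (O(x) = (487 + x)/((2*x)) = (487 + x)*(1/(2*x)) = (487 + x)/(2*x))
c = 1369/441 (c = 1/((1/2)*(487 - 1369)/(-1369)) = 1/((1/2)*(-1/1369)*(-882)) = 1/(441/1369) = 1369/441 ≈ 3.1043)
d(-2462, 2373)/c = (-746*2373)/(1369/441) = -1770258*441/1369 = -780683778/1369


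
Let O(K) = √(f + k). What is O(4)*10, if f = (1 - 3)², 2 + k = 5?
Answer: 10*√7 ≈ 26.458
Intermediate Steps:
k = 3 (k = -2 + 5 = 3)
f = 4 (f = (-2)² = 4)
O(K) = √7 (O(K) = √(4 + 3) = √7)
O(4)*10 = √7*10 = 10*√7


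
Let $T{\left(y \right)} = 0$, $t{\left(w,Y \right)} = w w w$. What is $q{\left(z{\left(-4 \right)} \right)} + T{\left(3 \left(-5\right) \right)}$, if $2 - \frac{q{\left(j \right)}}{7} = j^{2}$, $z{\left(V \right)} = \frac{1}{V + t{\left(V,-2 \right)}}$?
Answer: $\frac{64729}{4624} \approx 13.998$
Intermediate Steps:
$t{\left(w,Y \right)} = w^{3}$ ($t{\left(w,Y \right)} = w^{2} w = w^{3}$)
$z{\left(V \right)} = \frac{1}{V + V^{3}}$
$q{\left(j \right)} = 14 - 7 j^{2}$
$q{\left(z{\left(-4 \right)} \right)} + T{\left(3 \left(-5\right) \right)} = \left(14 - 7 \left(\frac{1}{-4 + \left(-4\right)^{3}}\right)^{2}\right) + 0 = \left(14 - 7 \left(\frac{1}{-4 - 64}\right)^{2}\right) + 0 = \left(14 - 7 \left(\frac{1}{-68}\right)^{2}\right) + 0 = \left(14 - 7 \left(- \frac{1}{68}\right)^{2}\right) + 0 = \left(14 - \frac{7}{4624}\right) + 0 = \frac{64729}{4624} + 0 = \frac{64729}{4624}$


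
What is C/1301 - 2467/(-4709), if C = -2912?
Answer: -10503041/6126409 ≈ -1.7144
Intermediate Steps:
C/1301 - 2467/(-4709) = -2912/1301 - 2467/(-4709) = -2912*1/1301 - 2467*(-1/4709) = -2912/1301 + 2467/4709 = -10503041/6126409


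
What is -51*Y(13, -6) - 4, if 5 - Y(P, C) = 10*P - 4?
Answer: 6167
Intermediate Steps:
Y(P, C) = 9 - 10*P (Y(P, C) = 5 - (10*P - 4) = 5 - (-4 + 10*P) = 5 + (4 - 10*P) = 9 - 10*P)
-51*Y(13, -6) - 4 = -51*(9 - 10*13) - 4 = -51*(9 - 130) - 4 = -51*(-121) - 4 = 6171 - 4 = 6167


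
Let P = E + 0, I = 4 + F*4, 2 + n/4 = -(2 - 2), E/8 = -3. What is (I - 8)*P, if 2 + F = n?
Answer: 1056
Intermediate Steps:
E = -24 (E = 8*(-3) = -24)
n = -8 (n = -8 + 4*(-(2 - 2)) = -8 + 4*(-1*0) = -8 + 4*0 = -8 + 0 = -8)
F = -10 (F = -2 - 8 = -10)
I = -36 (I = 4 - 10*4 = 4 - 40 = -36)
P = -24 (P = -24 + 0 = -24)
(I - 8)*P = (-36 - 8)*(-24) = -44*(-24) = 1056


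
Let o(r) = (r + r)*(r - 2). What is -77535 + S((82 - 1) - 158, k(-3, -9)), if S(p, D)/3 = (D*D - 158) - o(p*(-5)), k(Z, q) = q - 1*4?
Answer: -962232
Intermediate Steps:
k(Z, q) = -4 + q (k(Z, q) = q - 4 = -4 + q)
o(r) = 2*r*(-2 + r) (o(r) = (2*r)*(-2 + r) = 2*r*(-2 + r))
S(p, D) = -474 + 3*D² + 30*p*(-2 - 5*p) (S(p, D) = 3*((D*D - 158) - 2*p*(-5)*(-2 + p*(-5))) = 3*((D² - 158) - 2*(-5*p)*(-2 - 5*p)) = 3*((-158 + D²) - (-10)*p*(-2 - 5*p)) = 3*((-158 + D²) + 10*p*(-2 - 5*p)) = 3*(-158 + D² + 10*p*(-2 - 5*p)) = -474 + 3*D² + 30*p*(-2 - 5*p))
-77535 + S((82 - 1) - 158, k(-3, -9)) = -77535 + (-474 + 3*(-4 - 9)² - 30*((82 - 1) - 158)*(2 + 5*((82 - 1) - 158))) = -77535 + (-474 + 3*(-13)² - 30*(81 - 158)*(2 + 5*(81 - 158))) = -77535 + (-474 + 3*169 - 30*(-77)*(2 + 5*(-77))) = -77535 + (-474 + 507 - 30*(-77)*(2 - 385)) = -77535 + (-474 + 507 - 30*(-77)*(-383)) = -77535 + (-474 + 507 - 884730) = -77535 - 884697 = -962232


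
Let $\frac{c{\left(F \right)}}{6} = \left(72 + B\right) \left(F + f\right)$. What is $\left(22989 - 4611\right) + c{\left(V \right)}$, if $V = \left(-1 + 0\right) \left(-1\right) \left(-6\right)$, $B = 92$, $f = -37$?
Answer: $-23934$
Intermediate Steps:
$V = -6$ ($V = \left(-1\right) \left(-1\right) \left(-6\right) = 1 \left(-6\right) = -6$)
$c{\left(F \right)} = -36408 + 984 F$ ($c{\left(F \right)} = 6 \left(72 + 92\right) \left(F - 37\right) = 6 \cdot 164 \left(-37 + F\right) = 6 \left(-6068 + 164 F\right) = -36408 + 984 F$)
$\left(22989 - 4611\right) + c{\left(V \right)} = \left(22989 - 4611\right) + \left(-36408 + 984 \left(-6\right)\right) = 18378 - 42312 = -23934$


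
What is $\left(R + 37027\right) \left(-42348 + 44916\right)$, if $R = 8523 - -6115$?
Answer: $132675720$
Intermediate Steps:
$R = 14638$ ($R = 8523 + 6115 = 14638$)
$\left(R + 37027\right) \left(-42348 + 44916\right) = \left(14638 + 37027\right) \left(-42348 + 44916\right) = 51665 \cdot 2568 = 132675720$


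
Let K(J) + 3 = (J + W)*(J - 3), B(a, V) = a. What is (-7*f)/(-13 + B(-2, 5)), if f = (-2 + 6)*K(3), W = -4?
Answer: -28/5 ≈ -5.6000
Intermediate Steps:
K(J) = -3 + (-4 + J)*(-3 + J) (K(J) = -3 + (J - 4)*(J - 3) = -3 + (-4 + J)*(-3 + J))
f = -12 (f = (-2 + 6)*(9 + 3² - 7*3) = 4*(9 + 9 - 21) = 4*(-3) = -12)
(-7*f)/(-13 + B(-2, 5)) = (-7*(-12))/(-13 - 2) = 84/(-15) = 84*(-1/15) = -28/5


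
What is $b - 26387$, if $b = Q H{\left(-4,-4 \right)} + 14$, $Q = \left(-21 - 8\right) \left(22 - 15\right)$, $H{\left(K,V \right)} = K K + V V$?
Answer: $-32869$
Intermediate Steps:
$H{\left(K,V \right)} = K^{2} + V^{2}$
$Q = -203$ ($Q = \left(-29\right) 7 = -203$)
$b = -6482$ ($b = - 203 \left(\left(-4\right)^{2} + \left(-4\right)^{2}\right) + 14 = - 203 \left(16 + 16\right) + 14 = \left(-203\right) 32 + 14 = -6496 + 14 = -6482$)
$b - 26387 = -6482 - 26387 = -32869$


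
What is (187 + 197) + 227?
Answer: 611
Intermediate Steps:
(187 + 197) + 227 = 384 + 227 = 611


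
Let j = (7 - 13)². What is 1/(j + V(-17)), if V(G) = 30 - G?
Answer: 1/83 ≈ 0.012048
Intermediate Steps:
j = 36 (j = (-6)² = 36)
1/(j + V(-17)) = 1/(36 + (30 - 1*(-17))) = 1/(36 + (30 + 17)) = 1/(36 + 47) = 1/83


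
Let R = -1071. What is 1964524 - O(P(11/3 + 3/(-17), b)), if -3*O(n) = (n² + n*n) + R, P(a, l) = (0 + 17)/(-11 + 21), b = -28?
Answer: 294625339/150 ≈ 1.9642e+6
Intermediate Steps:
P(a, l) = 17/10
O(n) = 357 - 2*n²/3 (O(n) = -((n² + n*n) - 1071)/3 = -((n² + n²) - 1071)/3 = -(2*n² - 1071)/3 = -(-1071 + 2*n²)/3 = 357 - 2*n²/3)
1964524 - O(P(11/3 + 3/(-17), b)) = 1964524 - (357 - 2*(17/10)²/3) = 1964524 - (357 - ⅔*289/100) = 1964524 - (357 - 289/150) = 1964524 - 1*53261/150 = 1964524 - 53261/150 = 294625339/150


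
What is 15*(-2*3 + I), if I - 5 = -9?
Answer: -150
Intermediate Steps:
I = -4 (I = 5 - 9 = -4)
15*(-2*3 + I) = 15*(-2*3 - 4) = 15*(-6 - 4) = 15*(-10) = -150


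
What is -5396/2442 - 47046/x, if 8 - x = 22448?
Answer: -46969/415140 ≈ -0.11314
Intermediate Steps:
x = -22440 (x = 8 - 1*22448 = 8 - 22448 = -22440)
-5396/2442 - 47046/x = -5396/2442 - 47046/(-22440) = -5396*1/2442 - 47046*(-1/22440) = -2698/1221 + 7841/3740 = -46969/415140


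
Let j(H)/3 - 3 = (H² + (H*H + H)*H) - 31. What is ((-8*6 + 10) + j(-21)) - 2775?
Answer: -28034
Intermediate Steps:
j(H) = -84 + 3*H² + 3*H*(H + H²) (j(H) = 9 + 3*((H² + (H*H + H)*H) - 31) = 9 + 3*((H² + (H² + H)*H) - 31) = 9 + 3*((H² + (H + H²)*H) - 31) = 9 + 3*((H² + H*(H + H²)) - 31) = 9 + 3*(-31 + H² + H*(H + H²)) = 9 + (-93 + 3*H² + 3*H*(H + H²)) = -84 + 3*H² + 3*H*(H + H²))
((-8*6 + 10) + j(-21)) - 2775 = ((-8*6 + 10) + (-84 + 3*(-21)³ + 6*(-21)²)) - 2775 = ((-48 + 10) + (-84 + 3*(-9261) + 6*441)) - 2775 = (-38 + (-84 - 27783 + 2646)) - 2775 = (-38 - 25221) - 2775 = -25259 - 2775 = -28034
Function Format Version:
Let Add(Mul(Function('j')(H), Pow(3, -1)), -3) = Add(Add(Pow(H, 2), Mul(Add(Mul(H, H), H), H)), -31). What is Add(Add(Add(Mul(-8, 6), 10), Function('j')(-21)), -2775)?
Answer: -28034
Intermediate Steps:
Function('j')(H) = Add(-84, Mul(3, Pow(H, 2)), Mul(3, H, Add(H, Pow(H, 2)))) (Function('j')(H) = Add(9, Mul(3, Add(Add(Pow(H, 2), Mul(Add(Mul(H, H), H), H)), -31))) = Add(9, Mul(3, Add(Add(Pow(H, 2), Mul(Add(Pow(H, 2), H), H)), -31))) = Add(9, Mul(3, Add(Add(Pow(H, 2), Mul(Add(H, Pow(H, 2)), H)), -31))) = Add(9, Mul(3, Add(Add(Pow(H, 2), Mul(H, Add(H, Pow(H, 2)))), -31))) = Add(9, Mul(3, Add(-31, Pow(H, 2), Mul(H, Add(H, Pow(H, 2)))))) = Add(9, Add(-93, Mul(3, Pow(H, 2)), Mul(3, H, Add(H, Pow(H, 2))))) = Add(-84, Mul(3, Pow(H, 2)), Mul(3, H, Add(H, Pow(H, 2)))))
Add(Add(Add(Mul(-8, 6), 10), Function('j')(-21)), -2775) = Add(Add(Add(Mul(-8, 6), 10), Add(-84, Mul(3, Pow(-21, 3)), Mul(6, Pow(-21, 2)))), -2775) = Add(Add(Add(-48, 10), Add(-84, Mul(3, -9261), Mul(6, 441))), -2775) = Add(Add(-38, Add(-84, -27783, 2646)), -2775) = Add(Add(-38, -25221), -2775) = Add(-25259, -2775) = -28034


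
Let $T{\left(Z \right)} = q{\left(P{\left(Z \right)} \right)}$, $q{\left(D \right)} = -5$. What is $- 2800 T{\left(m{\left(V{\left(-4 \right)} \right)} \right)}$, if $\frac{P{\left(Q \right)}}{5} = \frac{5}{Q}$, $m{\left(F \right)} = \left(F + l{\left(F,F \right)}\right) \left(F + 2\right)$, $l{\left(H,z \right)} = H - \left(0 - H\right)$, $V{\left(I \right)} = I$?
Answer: $14000$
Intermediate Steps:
$l{\left(H,z \right)} = 2 H$ ($l{\left(H,z \right)} = H - - H = H + H = 2 H$)
$m{\left(F \right)} = 3 F \left(2 + F\right)$ ($m{\left(F \right)} = \left(F + 2 F\right) \left(F + 2\right) = 3 F \left(2 + F\right)$)
$P{\left(Q \right)} = \frac{25}{Q}$ ($P{\left(Q \right)} = 5 \frac{5}{Q} = \frac{25}{Q}$)
$T{\left(Z \right)} = -5$
$- 2800 T{\left(m{\left(V{\left(-4 \right)} \right)} \right)} = \left(-2800\right) \left(-5\right) = 14000$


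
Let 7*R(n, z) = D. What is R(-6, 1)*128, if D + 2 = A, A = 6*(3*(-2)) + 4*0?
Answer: -4864/7 ≈ -694.86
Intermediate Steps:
A = -36 (A = 6*(-6) + 0 = -36 + 0 = -36)
D = -38 (D = -2 - 36 = -38)
R(n, z) = -38/7 (R(n, z) = (1/7)*(-38) = -38/7)
R(-6, 1)*128 = -38/7*128 = -4864/7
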